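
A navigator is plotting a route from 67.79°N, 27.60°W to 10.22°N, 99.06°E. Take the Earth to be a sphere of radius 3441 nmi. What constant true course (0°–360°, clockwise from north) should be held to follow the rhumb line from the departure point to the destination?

123.2°

Δψ = ln[tan(π/4+φ₂/2)/tan(π/4+φ₁/2)] = -1.4489
Δλ = +2.2106 rad (taken the short way round)
course = atan2(Δλ, Δψ) = 123.24°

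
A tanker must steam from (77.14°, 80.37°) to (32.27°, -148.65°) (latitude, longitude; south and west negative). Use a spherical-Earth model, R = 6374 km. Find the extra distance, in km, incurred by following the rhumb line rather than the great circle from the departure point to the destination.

1342 km

Great circle: cos σ = sin φ₁ sin φ₂ + cos φ₁ cos φ₂ cos Δλ,  σ = 1.1624 rad → d_gc = 7409.4 km
Rhumb line: Δψ = -1.5874, q = Δφ/Δψ = 0.4933, d_rh = R√(Δφ²+q²Δλ²) = 8751.5 km
Excess = 8751.5 − 7409.4 = 1342.1 ≈ 1342 km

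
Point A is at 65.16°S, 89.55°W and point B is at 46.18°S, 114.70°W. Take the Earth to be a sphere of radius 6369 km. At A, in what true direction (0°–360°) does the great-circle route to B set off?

312.1°

N = sin Δλ·cos φ₂ = -0.2943;  D = cos φ₁ sin φ₂ − sin φ₁ cos φ₂ cos Δλ = +0.2657
initial course = atan2(N, D) = 312.08°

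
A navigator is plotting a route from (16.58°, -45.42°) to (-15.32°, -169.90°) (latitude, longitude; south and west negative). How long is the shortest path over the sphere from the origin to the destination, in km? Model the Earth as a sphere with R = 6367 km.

cos σ = sin φ₁ sin φ₂ + cos φ₁ cos φ₂ cos Δλ
      = sin(16.58°)sin(-15.32°) + cos(16.58°)cos(-15.32°)cos(-124.48°) = -0.5987
σ = 126.776° → d = Rσ = 6367·2.21267 = 14088 km

14088 km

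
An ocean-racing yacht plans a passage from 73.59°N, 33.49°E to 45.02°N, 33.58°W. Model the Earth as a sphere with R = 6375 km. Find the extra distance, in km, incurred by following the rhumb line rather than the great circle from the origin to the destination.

Great circle: cos σ = sin φ₁ sin φ₂ + cos φ₁ cos φ₂ cos Δλ,  σ = 0.7131 rad → d_gc = 4546.0 km
Rhumb line: Δψ = -1.0547, q = Δφ/Δψ = 0.4728, d_rh = R√(Δφ²+q²Δλ²) = 4748.8 km
Excess = 4748.8 − 4546.0 = 202.8 ≈ 203 km

203 km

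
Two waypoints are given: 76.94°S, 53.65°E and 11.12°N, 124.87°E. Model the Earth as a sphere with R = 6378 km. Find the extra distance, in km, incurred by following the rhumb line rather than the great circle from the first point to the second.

313 km

Great circle: cos σ = sin φ₁ sin φ₂ + cos φ₁ cos φ₂ cos Δλ,  σ = 1.6876 rad → d_gc = 10763.2 km
Rhumb line: Δψ = +2.3628, q = Δφ/Δψ = 0.6505, d_rh = R√(Δφ²+q²Δλ²) = 11076.3 km
Excess = 11076.3 − 10763.2 = 313.1 ≈ 313 km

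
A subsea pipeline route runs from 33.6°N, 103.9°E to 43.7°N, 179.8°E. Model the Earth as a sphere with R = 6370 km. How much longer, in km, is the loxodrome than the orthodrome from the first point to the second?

Great circle: cos σ = sin φ₁ sin φ₂ + cos φ₁ cos φ₂ cos Δλ,  σ = 1.0133 rad → d_gc = 6455.0 km
Rhumb line: Δψ = +0.2264, q = Δφ/Δψ = 0.7787, d_rh = R√(Δφ²+q²Δλ²) = 6665.9 km
Excess = 6665.9 − 6455.0 = 210.9 ≈ 211 km

211 km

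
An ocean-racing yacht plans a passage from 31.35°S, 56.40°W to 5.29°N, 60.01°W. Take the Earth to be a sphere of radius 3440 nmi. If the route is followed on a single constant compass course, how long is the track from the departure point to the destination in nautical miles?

2210 nmi

Rhumb course C = atan2(Δλ, Δψ) with Δψ = ln[tan(π/4+φ₂/2)/tan(π/4+φ₁/2)] = +0.6692, Δλ = -0.0630 → C = 354.62°
d = R·|Δφ| / |cos C| = 3440·0.63949 / 0.99560 = 2210 nmi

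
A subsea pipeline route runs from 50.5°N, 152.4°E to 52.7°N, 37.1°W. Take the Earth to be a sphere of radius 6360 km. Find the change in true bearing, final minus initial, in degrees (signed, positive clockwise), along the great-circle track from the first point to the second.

+167.9°

At departure: θ₁ = atan2(sin Δλ cos φ₂, cos φ₁ sin φ₂ − sin φ₁ cos φ₂ cos Δλ) = 5.90°
At arrival: θ₂ = atan2(sin Δλ cos φ₁, −cos φ₂ sin φ₁ + sin φ₂ cos φ₁ cos Δλ) = 173.80°
Δθ = θ₂ − θ₁ = +167.9°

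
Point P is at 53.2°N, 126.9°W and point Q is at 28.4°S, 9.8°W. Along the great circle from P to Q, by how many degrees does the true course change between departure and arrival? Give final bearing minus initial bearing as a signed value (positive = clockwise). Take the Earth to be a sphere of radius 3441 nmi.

+49.8°

At departure: θ₁ = atan2(sin Δλ cos φ₂, cos φ₁ sin φ₂ − sin φ₁ cos φ₂ cos Δλ) = 87.37°
At arrival: θ₂ = atan2(sin Δλ cos φ₁, −cos φ₂ sin φ₁ + sin φ₂ cos φ₁ cos Δλ) = 137.14°
Δθ = θ₂ − θ₁ = +49.8°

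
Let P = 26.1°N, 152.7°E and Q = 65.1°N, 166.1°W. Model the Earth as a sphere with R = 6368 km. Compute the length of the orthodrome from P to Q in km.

Haversine: a = sin²(Δφ/2)+cos φ₁ cos φ₂ sin²(Δλ/2) = 0.15823;  σ = 2·atan2(√a,√(1−a))
σ = 46.880° → d = Rσ = 6368·0.81820 = 5210 km

5210 km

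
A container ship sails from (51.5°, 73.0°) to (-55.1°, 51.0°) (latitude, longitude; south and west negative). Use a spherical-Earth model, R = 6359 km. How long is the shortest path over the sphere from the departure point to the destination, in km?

cos σ = sin φ₁ sin φ₂ + cos φ₁ cos φ₂ cos Δλ
      = sin(51.50°)sin(-55.10°) + cos(51.50°)cos(-55.10°)cos(-22.00°) = -0.3116
σ = 108.157° → d = Rσ = 6359·1.88770 = 12004 km

12004 km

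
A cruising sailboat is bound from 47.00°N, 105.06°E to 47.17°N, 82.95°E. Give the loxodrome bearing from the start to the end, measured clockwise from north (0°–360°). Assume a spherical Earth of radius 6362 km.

270.6°

Δψ = ln[tan(π/4+φ₂/2)/tan(π/4+φ₁/2)] = +0.0044
Δλ = -0.3859 rad (taken the short way round)
course = atan2(Δλ, Δψ) = 270.65°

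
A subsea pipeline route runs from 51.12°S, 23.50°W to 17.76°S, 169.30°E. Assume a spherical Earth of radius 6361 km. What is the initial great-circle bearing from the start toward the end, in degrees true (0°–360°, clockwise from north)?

193.0°

θ = atan2( sin Δλ·cos φ₂ ,  cos φ₁ sin φ₂ − sin φ₁ cos φ₂ cos Δλ )
  = atan2(-0.2110, -0.9144) = 192.99°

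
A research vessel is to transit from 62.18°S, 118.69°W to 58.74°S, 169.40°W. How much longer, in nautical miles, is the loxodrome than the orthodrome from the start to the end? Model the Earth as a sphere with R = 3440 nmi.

38 nmi

Great circle: cos σ = sin φ₁ sin φ₂ + cos φ₁ cos φ₂ cos Δλ,  σ = 0.4290 rad → d_gc = 1475.8 nmi
Rhumb line: Δψ = +0.1219, q = Δφ/Δψ = 0.4925, d_rh = R√(Δφ²+q²Δλ²) = 1513.6 nmi
Excess = 1513.6 − 1475.8 = 37.8 ≈ 38 nmi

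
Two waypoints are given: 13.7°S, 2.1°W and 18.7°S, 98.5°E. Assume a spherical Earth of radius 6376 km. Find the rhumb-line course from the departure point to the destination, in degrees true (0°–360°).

93.0°

Δψ = ln[tan(π/4+φ₂/2)/tan(π/4+φ₁/2)] = -0.0909
Δλ = +1.7558 rad (taken the short way round)
course = atan2(Δλ, Δψ) = 92.96°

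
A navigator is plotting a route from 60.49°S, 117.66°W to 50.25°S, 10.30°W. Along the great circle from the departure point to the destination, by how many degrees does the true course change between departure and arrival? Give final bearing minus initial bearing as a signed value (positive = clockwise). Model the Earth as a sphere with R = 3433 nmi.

-96.7°

Initial bearing θ₁ = atan2(sin Δλ cos φ₂, cos φ₁ sin φ₂ − sin φ₁ cos φ₂ cos Δλ) = 131.75°
Final bearing θ₂ = (initial bearing from the destination back to the start) + 180° = 35.08°
Δθ = θ₂ − θ₁ = -96.7°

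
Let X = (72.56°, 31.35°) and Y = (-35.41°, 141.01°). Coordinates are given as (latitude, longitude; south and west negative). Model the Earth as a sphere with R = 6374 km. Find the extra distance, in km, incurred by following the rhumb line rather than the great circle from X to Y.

Great circle: cos σ = sin φ₁ sin φ₂ + cos φ₁ cos φ₂ cos Δλ,  σ = 2.2588 rad → d_gc = 14397.4 km
Rhumb line: Δψ = -2.5364, q = Δφ/Δψ = 0.7429, d_rh = R√(Δφ²+q²Δλ²) = 15047.2 km
Excess = 15047.2 − 14397.4 = 649.8 ≈ 650 km

650 km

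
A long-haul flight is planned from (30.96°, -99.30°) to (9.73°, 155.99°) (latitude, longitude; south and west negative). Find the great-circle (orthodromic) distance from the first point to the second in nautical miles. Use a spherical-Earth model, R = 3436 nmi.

Haversine: a = sin²(Δφ/2)+cos φ₁ cos φ₂ sin²(Δλ/2) = 0.56384;  σ = 2·atan2(√a,√(1−a))
σ = 97.335° → d = Rσ = 3436·1.69882 = 5837 nmi

5837 nmi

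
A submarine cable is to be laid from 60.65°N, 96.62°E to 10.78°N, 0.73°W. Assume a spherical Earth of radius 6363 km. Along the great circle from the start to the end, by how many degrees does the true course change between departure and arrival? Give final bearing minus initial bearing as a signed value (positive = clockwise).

Initial bearing θ₁ = atan2(sin Δλ cos φ₂, cos φ₁ sin φ₂ − sin φ₁ cos φ₂ cos Δλ) = 281.67°
Final bearing θ₂ = (initial bearing from the destination back to the start) + 180° = 209.25°
Δθ = θ₂ − θ₁ = -72.4°

-72.4°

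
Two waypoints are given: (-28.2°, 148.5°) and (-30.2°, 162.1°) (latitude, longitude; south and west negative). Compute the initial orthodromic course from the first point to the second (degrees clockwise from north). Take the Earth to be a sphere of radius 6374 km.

102.8°

θ = atan2( sin Δλ·cos φ₂ ,  cos φ₁ sin φ₂ − sin φ₁ cos φ₂ cos Δλ )
  = atan2(+0.2032, -0.0464) = 102.85°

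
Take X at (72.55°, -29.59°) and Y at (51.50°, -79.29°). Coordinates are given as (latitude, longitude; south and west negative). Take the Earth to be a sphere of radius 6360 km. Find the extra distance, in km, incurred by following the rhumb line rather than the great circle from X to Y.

83 km

Great circle: cos σ = sin φ₁ sin φ₂ + cos φ₁ cos φ₂ cos Δλ,  σ = 0.5210 rad → d_gc = 3313.4 km
Rhumb line: Δψ = -0.8222, q = Δφ/Δψ = 0.4468, d_rh = R√(Δφ²+q²Δλ²) = 3396.6 km
Excess = 3396.6 − 3313.4 = 83.2 ≈ 83 km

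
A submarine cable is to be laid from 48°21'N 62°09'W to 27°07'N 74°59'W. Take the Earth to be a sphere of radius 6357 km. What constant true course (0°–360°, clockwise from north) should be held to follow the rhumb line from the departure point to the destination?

205.3°

Meridional parts: M(φ₁)=+0.9666, M(φ₂)=+0.4920 → ΔM = -0.4746;  Δλ = -0.2240 rad
tan C = Δλ / ΔM = +0.4719 → C = 205.26°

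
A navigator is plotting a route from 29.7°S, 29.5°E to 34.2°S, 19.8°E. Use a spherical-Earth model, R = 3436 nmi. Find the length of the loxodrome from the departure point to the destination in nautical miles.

562 nmi

Δψ = ln[tan(π/4+φ₂/2)/tan(π/4+φ₁/2)] = -0.0926;  Δφ = -0.0785 rad,  Δλ = -0.1693 rad
q = Δφ/Δψ = 0.8481
d = R·√(Δφ² + q²Δλ²) = 3436·0.16366 = 562 nmi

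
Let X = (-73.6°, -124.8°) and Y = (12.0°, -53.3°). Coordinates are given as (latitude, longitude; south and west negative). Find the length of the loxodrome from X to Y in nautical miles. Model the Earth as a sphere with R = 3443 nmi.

Rhumb course C = atan2(Δλ, Δψ) with Δψ = ln[tan(π/4+φ₂/2)/tan(π/4+φ₁/2)] = +2.1482, Δλ = +1.2479 → C = 30.15°
d = R·|Δφ| / |cos C| = 3443·1.49400 / 0.86469 = 5949 nmi

5949 nmi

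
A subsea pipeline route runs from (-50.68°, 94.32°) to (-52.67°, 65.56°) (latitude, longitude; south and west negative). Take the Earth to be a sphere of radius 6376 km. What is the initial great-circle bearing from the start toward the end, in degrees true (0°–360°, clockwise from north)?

N = sin Δλ·cos φ₂ = -0.2918;  D = cos φ₁ sin φ₂ − sin φ₁ cos φ₂ cos Δλ = -0.0926
initial course = atan2(N, D) = 252.39°

252.4°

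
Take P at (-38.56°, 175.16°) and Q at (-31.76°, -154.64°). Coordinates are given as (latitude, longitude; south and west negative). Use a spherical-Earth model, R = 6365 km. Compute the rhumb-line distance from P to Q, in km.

Δψ = ln[tan(π/4+φ₂/2)/tan(π/4+φ₁/2)] = +0.1453;  Δφ = +0.1187 rad,  Δλ = +0.5271 rad
q = Δφ/Δψ = 0.8166
d = R·√(Δφ² + q²Δλ²) = 6365·0.44648 = 2842 km

2842 km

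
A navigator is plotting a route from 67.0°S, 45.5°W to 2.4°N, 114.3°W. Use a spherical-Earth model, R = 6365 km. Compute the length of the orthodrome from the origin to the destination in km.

cos σ = sin φ₁ sin φ₂ + cos φ₁ cos φ₂ cos Δλ
      = sin(-67.00°)sin(2.40°) + cos(-67.00°)cos(2.40°)cos(-68.80°) = 0.1026
σ = 84.110° → d = Rσ = 6365·1.46799 = 9344 km

9344 km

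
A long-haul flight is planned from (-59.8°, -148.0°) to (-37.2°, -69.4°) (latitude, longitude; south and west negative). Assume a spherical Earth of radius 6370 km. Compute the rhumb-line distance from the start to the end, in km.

6187 km

Rhumb course C = atan2(Δλ, Δψ) with Δψ = ln[tan(π/4+φ₂/2)/tan(π/4+φ₁/2)] = +0.6096, Δλ = +1.3718 → C = 66.04°
d = R·|Δφ| / |cos C| = 6370·0.39444 / 0.40610 = 6187 km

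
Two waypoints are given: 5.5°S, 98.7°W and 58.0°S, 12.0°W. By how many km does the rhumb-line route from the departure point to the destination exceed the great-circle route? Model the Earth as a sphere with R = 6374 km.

Great circle: cos σ = sin φ₁ sin φ₂ + cos φ₁ cos φ₂ cos Δλ,  σ = 1.4589 rad → d_gc = 9299.1 km
Rhumb line: Δψ = -1.1530, q = Δφ/Δψ = 0.7947, d_rh = R√(Δφ²+q²Δλ²) = 9636.5 km
Excess = 9636.5 − 9299.1 = 337.4 ≈ 337 km

337 km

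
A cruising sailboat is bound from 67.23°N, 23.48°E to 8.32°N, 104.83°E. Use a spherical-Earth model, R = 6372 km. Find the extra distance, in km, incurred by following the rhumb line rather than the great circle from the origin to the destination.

364 km

Great circle: cos σ = sin φ₁ sin φ₂ + cos φ₁ cos φ₂ cos Δλ,  σ = 1.3786 rad → d_gc = 8784.4 km
Rhumb line: Δψ = -1.4569, q = Δφ/Δψ = 0.7057, d_rh = R√(Δφ²+q²Δλ²) = 9148.1 km
Excess = 9148.1 − 8784.4 = 363.7 ≈ 364 km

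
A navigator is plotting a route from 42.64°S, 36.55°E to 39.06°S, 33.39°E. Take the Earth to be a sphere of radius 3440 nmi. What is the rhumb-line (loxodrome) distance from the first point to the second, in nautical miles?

258 nmi

Rhumb course C = atan2(Δλ, Δψ) with Δψ = ln[tan(π/4+φ₂/2)/tan(π/4+φ₁/2)] = +0.0826, Δλ = -0.0552 → C = 326.28°
d = R·|Δφ| / |cos C| = 3440·0.06248 / 0.83176 = 258 nmi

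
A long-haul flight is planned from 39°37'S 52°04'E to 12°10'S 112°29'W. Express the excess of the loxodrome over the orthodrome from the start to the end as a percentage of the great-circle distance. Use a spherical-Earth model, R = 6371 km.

17.6%

Great circle: σ = 2.2036 rad → d_gc = Rσ = 14039.3 km
Rhumb: Δφ = +0.4791, Δλ = -2.8719, Δψ = +0.5402, q = Δφ/Δψ = 0.8868 → d_rh = R√(Δφ²+q²Δλ²) = 16510.8 km
Excess = (16510.8 − 14039.3) / 14039.3 = 2471.5 / 14039.3 = 17.60% ≈ 17.6%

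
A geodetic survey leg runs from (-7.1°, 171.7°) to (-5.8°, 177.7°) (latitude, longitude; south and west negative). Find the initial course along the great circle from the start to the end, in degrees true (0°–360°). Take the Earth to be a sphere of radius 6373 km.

θ = atan2( sin Δλ·cos φ₂ ,  cos φ₁ sin φ₂ − sin φ₁ cos φ₂ cos Δλ )
  = atan2(+0.1040, +0.0220) = 78.05°

78.0°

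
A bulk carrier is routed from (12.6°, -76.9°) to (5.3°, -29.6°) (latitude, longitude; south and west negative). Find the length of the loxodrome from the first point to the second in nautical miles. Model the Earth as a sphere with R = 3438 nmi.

Δψ = ln[tan(π/4+φ₂/2)/tan(π/4+φ₁/2)] = -0.1291;  Δφ = -0.1274 rad,  Δλ = +0.8255 rad
q = Δφ/Δψ = 0.9871
d = R·√(Δφ² + q²Δλ²) = 3438·0.82481 = 2836 nmi

2836 nmi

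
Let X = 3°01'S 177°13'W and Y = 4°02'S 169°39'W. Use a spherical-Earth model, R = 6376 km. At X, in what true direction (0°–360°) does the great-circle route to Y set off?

97.9°

θ = atan2( sin Δλ·cos φ₂ ,  cos φ₁ sin φ₂ − sin φ₁ cos φ₂ cos Δλ )
  = atan2(+0.1314, -0.0182) = 97.89°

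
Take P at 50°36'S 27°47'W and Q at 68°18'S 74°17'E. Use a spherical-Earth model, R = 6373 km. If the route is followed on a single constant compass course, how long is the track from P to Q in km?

Rhumb course C = atan2(Δλ, Δψ) with Δψ = ln[tan(π/4+φ₂/2)/tan(π/4+φ₁/2)] = -0.6249, Δλ = +1.7814 → C = 109.33°
d = R·|Δφ| / |cos C| = 6373·0.30892 / 0.33103 = 5947 km

5947 km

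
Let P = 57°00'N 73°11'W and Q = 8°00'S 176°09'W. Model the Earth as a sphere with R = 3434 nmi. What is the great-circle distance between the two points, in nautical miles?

6218 nmi

cos σ = sin φ₁ sin φ₂ + cos φ₁ cos φ₂ cos Δλ
      = sin(57.00°)sin(-8.00°) + cos(57.00°)cos(-8.00°)cos(-102.97°) = -0.2377
σ = 103.753° → d = Rσ = 3434·1.81083 = 6218 nmi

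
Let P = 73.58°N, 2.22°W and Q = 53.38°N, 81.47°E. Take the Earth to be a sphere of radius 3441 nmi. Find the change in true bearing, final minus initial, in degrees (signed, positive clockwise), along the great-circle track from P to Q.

At departure: θ₁ = atan2(sin Δλ cos φ₂, cos φ₁ sin φ₂ − sin φ₁ cos φ₂ cos Δλ) = 74.54°
At arrival: θ₂ = atan2(sin Δλ cos φ₁, −cos φ₂ sin φ₁ + sin φ₂ cos φ₁ cos Δλ) = 152.82°
Δθ = θ₂ − θ₁ = +78.3°

+78.3°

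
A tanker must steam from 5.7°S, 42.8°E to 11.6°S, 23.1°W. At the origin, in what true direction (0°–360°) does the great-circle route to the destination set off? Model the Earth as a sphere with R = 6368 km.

θ = atan2( sin Δλ·cos φ₂ ,  cos φ₁ sin φ₂ − sin φ₁ cos φ₂ cos Δλ )
  = atan2(-0.8942, -0.1604) = 259.83°

259.8°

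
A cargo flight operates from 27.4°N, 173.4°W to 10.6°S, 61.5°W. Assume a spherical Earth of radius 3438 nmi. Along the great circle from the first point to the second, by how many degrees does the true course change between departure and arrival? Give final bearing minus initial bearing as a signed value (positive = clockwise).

+25.8°

Initial bearing θ₁ = atan2(sin Δλ cos φ₂, cos φ₁ sin φ₂ − sin φ₁ cos φ₂ cos Δλ) = 89.66°
Final bearing θ₂ = (initial bearing from the destination back to the start) + 180° = 115.42°
Δθ = θ₂ − θ₁ = +25.8°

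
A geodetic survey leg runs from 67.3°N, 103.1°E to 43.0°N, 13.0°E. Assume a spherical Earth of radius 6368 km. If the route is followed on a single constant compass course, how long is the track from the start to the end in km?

Δψ = ln[tan(π/4+φ₂/2)/tan(π/4+φ₁/2)] = -0.7730;  Δφ = -0.4241 rad,  Δλ = -1.5725 rad
q = Δφ/Δψ = 0.5487
d = R·√(Δφ² + q²Δλ²) = 6368·0.96143 = 6122 km

6122 km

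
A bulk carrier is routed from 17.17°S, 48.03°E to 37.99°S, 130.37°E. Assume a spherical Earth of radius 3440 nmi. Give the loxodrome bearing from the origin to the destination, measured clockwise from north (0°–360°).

106.1°

Δψ = ln[tan(π/4+φ₂/2)/tan(π/4+φ₁/2)] = -0.4135
Δλ = +1.4371 rad (taken the short way round)
course = atan2(Δλ, Δψ) = 106.05°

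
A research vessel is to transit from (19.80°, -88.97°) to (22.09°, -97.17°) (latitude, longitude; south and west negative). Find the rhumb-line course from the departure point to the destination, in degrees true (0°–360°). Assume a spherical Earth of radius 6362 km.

Meridional parts: M(φ₁)=+0.3527, M(φ₂)=+0.3955 → ΔM = +0.0428;  Δλ = -0.1431 rad
tan C = Δλ / ΔM = -3.3439 → C = 286.65°

286.6°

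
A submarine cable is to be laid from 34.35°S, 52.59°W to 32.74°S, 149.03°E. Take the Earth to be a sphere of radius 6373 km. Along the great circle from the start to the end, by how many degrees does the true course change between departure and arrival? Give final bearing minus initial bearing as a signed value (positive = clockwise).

Initial bearing θ₁ = atan2(sin Δλ cos φ₂, cos φ₁ sin φ₂ − sin φ₁ cos φ₂ cos Δλ) = 199.24°
Final bearing θ₂ = (initial bearing from the destination back to the start) + 180° = 341.12°
Δθ = θ₂ − θ₁ = +141.9°

+141.9°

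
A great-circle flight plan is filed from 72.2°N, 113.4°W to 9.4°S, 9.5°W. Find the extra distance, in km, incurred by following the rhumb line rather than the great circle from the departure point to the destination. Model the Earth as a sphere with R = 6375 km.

Great circle: cos σ = sin φ₁ sin φ₂ + cos φ₁ cos φ₂ cos Δλ,  σ = 1.8008 rad → d_gc = 11479.9 km
Rhumb line: Δψ = -2.0189, q = Δφ/Δψ = 0.7054, d_rh = R√(Δφ²+q²Δλ²) = 12204.0 km
Excess = 12204.0 − 11479.9 = 724.1 ≈ 724 km

724 km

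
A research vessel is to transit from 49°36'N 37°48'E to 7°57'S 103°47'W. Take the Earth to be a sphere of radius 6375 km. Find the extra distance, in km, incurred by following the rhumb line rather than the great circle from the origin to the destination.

1114 km

Great circle: cos σ = sin φ₁ sin φ₂ + cos φ₁ cos φ₂ cos Δλ,  σ = 2.2247 rad → d_gc = 14182.2 km
Rhumb line: Δψ = -1.1391, q = Δφ/Δψ = 0.8818, d_rh = R√(Δφ²+q²Δλ²) = 15296.1 km
Excess = 15296.1 − 14182.2 = 1113.9 ≈ 1114 km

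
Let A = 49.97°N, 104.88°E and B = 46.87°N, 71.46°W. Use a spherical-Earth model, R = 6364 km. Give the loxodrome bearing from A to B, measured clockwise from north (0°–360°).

268.5°

Δψ = ln[tan(π/4+φ₂/2)/tan(π/4+φ₁/2)] = -0.0816
Δλ = -3.0777 rad (taken the short way round)
course = atan2(Δλ, Δψ) = 268.48°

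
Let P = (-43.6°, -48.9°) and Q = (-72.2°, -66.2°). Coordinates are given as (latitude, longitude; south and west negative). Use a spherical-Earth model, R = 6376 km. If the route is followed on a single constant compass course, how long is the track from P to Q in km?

3323 km

Δψ = ln[tan(π/4+φ₂/2)/tan(π/4+φ₁/2)] = -1.0069;  Δφ = -0.4992 rad,  Δλ = -0.3019 rad
q = Δφ/Δψ = 0.4958
d = R·√(Δφ² + q²Δλ²) = 6376·0.52113 = 3323 km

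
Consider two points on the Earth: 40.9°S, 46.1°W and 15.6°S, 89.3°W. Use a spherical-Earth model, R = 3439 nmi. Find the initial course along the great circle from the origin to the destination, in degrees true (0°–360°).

291.3°

N = sin Δλ·cos φ₂ = -0.6593;  D = cos φ₁ sin φ₂ − sin φ₁ cos φ₂ cos Δλ = +0.2564
initial course = atan2(N, D) = 291.25°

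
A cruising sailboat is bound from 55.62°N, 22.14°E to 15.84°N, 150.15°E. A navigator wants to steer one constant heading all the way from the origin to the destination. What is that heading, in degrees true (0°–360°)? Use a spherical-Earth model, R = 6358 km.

Meridional parts: M(φ₁)=+1.1732, M(φ₂)=+0.2801 → ΔM = -0.8932;  Δλ = +2.2342 rad
tan C = Δλ / ΔM = -2.5013 → C = 111.79°

111.8°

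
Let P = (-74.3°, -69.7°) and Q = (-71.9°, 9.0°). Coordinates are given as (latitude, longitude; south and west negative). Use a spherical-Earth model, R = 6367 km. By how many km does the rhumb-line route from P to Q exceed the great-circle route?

182 km

Great circle: cos σ = sin φ₁ sin φ₂ + cos φ₁ cos φ₂ cos Δλ,  σ = 0.3722 rad → d_gc = 2369.8 km
Rhumb line: Δψ = +0.1443, q = Δφ/Δψ = 0.2902, d_rh = R√(Δφ²+q²Δλ²) = 2552.1 km
Excess = 2552.1 − 2369.8 = 182.3 ≈ 182 km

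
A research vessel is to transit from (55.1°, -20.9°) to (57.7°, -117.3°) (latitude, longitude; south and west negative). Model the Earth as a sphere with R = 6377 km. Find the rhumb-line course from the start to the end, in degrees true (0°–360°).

Meridional parts: M(φ₁)=+1.1573, M(φ₂)=+1.2393 → ΔM = +0.0820;  Δλ = -1.6825 rad
tan C = Δλ / ΔM = -20.5083 → C = 272.79°

272.8°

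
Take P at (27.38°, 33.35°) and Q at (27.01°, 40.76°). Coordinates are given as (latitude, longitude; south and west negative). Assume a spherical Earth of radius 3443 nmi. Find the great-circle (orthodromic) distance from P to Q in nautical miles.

397 nmi

cos σ = sin φ₁ sin φ₂ + cos φ₁ cos φ₂ cos Δλ
      = sin(27.38°)sin(27.01°) + cos(27.38°)cos(27.01°)cos(7.41°) = 0.9934
σ = 6.600° → d = Rσ = 3443·0.11520 = 397 nmi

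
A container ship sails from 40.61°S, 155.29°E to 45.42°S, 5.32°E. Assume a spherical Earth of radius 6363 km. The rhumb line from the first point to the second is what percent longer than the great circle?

22.0%

Great circle: σ = 1.5685 rad → d_gc = Rσ = 9980.4 km
Rhumb: Δφ = -0.0840, Δλ = -2.6175, Δψ = -0.1149, q = Δφ/Δψ = 0.7306 → d_rh = R√(Δφ²+q²Δλ²) = 12179.6 km
Excess = (12179.6 − 9980.4) / 9980.4 = 2199.2 / 9980.4 = 22.04% ≈ 22.0%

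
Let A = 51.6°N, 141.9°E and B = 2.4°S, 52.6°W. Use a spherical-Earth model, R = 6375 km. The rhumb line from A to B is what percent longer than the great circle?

17.6%

Great circle: σ = 2.2571 rad → d_gc = Rσ = 14388.8 km
Rhumb: Δφ = -0.9425, Δλ = +2.8885, Δψ = -1.0968, q = Δφ/Δψ = 0.8593 → d_rh = R√(Δφ²+q²Δλ²) = 16926.1 km
Excess = (16926.1 − 14388.8) / 14388.8 = 2537.3 / 14388.8 = 17.63% ≈ 17.6%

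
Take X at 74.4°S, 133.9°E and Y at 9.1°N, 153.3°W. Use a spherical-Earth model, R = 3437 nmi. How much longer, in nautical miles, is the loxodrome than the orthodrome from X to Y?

Great circle: cos σ = sin φ₁ sin φ₂ + cos φ₁ cos φ₂ cos Δλ,  σ = 1.6447 rad → d_gc = 5652.7 nmi
Rhumb line: Δψ = +2.1474, q = Δφ/Δψ = 0.6787, d_rh = R√(Δφ²+q²Δλ²) = 5820.0 nmi
Excess = 5820.0 − 5652.7 = 167.3 ≈ 167 nmi

167 nmi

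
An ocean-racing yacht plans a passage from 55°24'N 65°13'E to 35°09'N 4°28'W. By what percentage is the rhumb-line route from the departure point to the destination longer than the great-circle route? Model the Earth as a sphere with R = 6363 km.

3.5%

Great circle: σ = 0.8827 rad → d_gc = Rσ = 5616.3 km
Rhumb: Δφ = -0.3534, Δλ = -1.2162, Δψ = -0.5104, q = Δφ/Δψ = 0.6924 → d_rh = R√(Δφ²+q²Δλ²) = 5811.2 km
Excess = (5811.2 − 5616.3) / 5616.3 = 194.9 / 5616.3 = 3.47% ≈ 3.5%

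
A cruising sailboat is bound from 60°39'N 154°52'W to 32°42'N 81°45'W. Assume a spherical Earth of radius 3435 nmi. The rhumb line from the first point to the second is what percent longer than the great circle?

Great circle: σ = 0.9389 rad → d_gc = Rσ = 3225.1 nmi
Rhumb: Δφ = -0.4878, Δλ = +1.2761, Δψ = -0.7354, q = Δφ/Δψ = 0.6634 → d_rh = R√(Δφ²+q²Δλ²) = 3356.1 nmi
Excess = (3356.1 − 3225.1) / 3225.1 = 131.0 / 3225.1 = 4.06% ≈ 4.1%

4.1%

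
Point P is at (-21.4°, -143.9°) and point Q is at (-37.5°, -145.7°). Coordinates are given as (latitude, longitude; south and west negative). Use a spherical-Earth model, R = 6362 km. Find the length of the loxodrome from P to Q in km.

1796 km

Rhumb course C = atan2(Δλ, Δψ) with Δψ = ln[tan(π/4+φ₂/2)/tan(π/4+φ₁/2)] = -0.3245, Δλ = -0.0314 → C = 185.53°
d = R·|Δφ| / |cos C| = 6362·0.28100 / 0.99534 = 1796 km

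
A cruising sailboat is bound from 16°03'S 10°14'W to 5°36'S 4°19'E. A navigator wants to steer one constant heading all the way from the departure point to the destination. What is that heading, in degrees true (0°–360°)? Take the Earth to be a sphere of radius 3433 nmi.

53.8°

Meridional parts: M(φ₁)=-0.2839, M(φ₂)=-0.0979 → ΔM = +0.1860;  Δλ = +0.2539 rad
tan C = Δλ / ΔM = +1.3655 → C = 53.78°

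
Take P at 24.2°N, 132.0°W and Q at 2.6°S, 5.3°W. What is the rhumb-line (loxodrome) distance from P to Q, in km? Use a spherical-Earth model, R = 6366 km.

14012 km

Δψ = ln[tan(π/4+φ₂/2)/tan(π/4+φ₁/2)] = -0.4809;  Δφ = -0.4677 rad,  Δλ = +2.2113 rad
q = Δφ/Δψ = 0.9726
d = R·√(Δφ² + q²Δλ²) = 6366·2.20107 = 14012 km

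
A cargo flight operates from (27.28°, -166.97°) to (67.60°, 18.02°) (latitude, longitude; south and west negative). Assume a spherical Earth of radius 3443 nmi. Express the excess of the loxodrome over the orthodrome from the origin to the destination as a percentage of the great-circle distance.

37.3%

Great circle: σ = 1.4843 rad → d_gc = Rσ = 5110.6 nmi
Rhumb: Δφ = +0.7037, Δλ = -3.0545, Δψ = +1.1243, q = Δφ/Δψ = 0.6259 → d_rh = R√(Δφ²+q²Δλ²) = 7014.5 nmi
Excess = (7014.5 − 5110.6) / 5110.6 = 1903.9 / 5110.6 = 37.254% ≈ 37.3%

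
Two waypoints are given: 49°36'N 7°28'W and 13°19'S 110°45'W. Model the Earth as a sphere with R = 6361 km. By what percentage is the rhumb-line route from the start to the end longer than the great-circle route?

Great circle: σ = 1.8969 rad → d_gc = Rσ = 12065.9 km
Rhumb: Δφ = -1.0981, Δλ = -1.8026, Δψ = -1.2344, q = Δφ/Δψ = 0.8896 → d_rh = R√(Δφ²+q²Δλ²) = 12362.8 km
Excess = (12362.8 − 12065.9) / 12065.9 = 296.9 / 12065.9 = 2.46% ≈ 2.5%

2.5%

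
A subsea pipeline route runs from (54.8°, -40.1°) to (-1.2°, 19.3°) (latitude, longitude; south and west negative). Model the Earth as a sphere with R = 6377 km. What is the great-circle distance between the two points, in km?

cos σ = sin φ₁ sin φ₂ + cos φ₁ cos φ₂ cos Δλ
      = sin(54.80°)sin(-1.20°) + cos(54.80°)cos(-1.20°)cos(59.40°) = 0.2763
σ = 73.963° → d = Rσ = 6377·1.29091 = 8232 km

8232 km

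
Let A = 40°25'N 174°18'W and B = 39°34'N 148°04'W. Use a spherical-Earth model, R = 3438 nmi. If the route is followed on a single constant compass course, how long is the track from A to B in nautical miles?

Δψ = ln[tan(π/4+φ₂/2)/tan(π/4+φ₁/2)] = -0.0194;  Δφ = -0.0148 rad,  Δλ = +0.4579 rad
q = Δφ/Δψ = 0.7661
d = R·√(Δφ² + q²Δλ²) = 3438·0.35109 = 1207 nmi

1207 nmi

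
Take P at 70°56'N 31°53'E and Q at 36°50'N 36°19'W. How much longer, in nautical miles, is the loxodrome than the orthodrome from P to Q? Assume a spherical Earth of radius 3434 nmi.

122 nmi

Great circle: cos σ = sin φ₁ sin φ₂ + cos φ₁ cos φ₂ cos Δλ,  σ = 0.8450 rad → d_gc = 2901.9 nmi
Rhumb line: Δψ = -1.0918, q = Δφ/Δψ = 0.5451, d_rh = R√(Δφ²+q²Δλ²) = 3023.5 nmi
Excess = 3023.5 − 2901.9 = 121.6 ≈ 122 nmi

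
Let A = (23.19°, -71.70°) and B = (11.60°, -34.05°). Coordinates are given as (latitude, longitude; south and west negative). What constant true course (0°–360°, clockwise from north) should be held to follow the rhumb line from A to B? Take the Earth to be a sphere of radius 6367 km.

107.9°

Meridional parts: M(φ₁)=+0.4163, M(φ₂)=+0.2039 → ΔM = -0.2124;  Δλ = +0.6571 rad
tan C = Δλ / ΔM = -3.0936 → C = 107.91°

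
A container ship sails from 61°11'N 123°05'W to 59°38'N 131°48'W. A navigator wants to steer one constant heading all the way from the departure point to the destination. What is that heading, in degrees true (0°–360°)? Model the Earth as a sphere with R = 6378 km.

Meridional parts: M(φ₁)=+1.3590, M(φ₂)=+1.3042 → ΔM = -0.0548;  Δλ = -0.1521 rad
tan C = Δλ / ΔM = +2.7764 → C = 250.19°

250.2°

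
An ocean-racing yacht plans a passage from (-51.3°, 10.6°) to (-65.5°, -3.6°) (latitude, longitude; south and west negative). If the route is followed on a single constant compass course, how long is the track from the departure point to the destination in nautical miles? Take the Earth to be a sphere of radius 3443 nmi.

Rhumb course C = atan2(Δλ, Δψ) with Δψ = ln[tan(π/4+φ₂/2)/tan(π/4+φ₁/2)] = -0.4808, Δλ = -0.2478 → C = 207.27°
d = R·|Δφ| / |cos C| = 3443·0.24784 / 0.88887 = 960 nmi

960 nmi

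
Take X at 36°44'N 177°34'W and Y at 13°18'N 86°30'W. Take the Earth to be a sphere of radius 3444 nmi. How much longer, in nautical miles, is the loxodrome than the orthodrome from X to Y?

Great circle: cos σ = sin φ₁ sin φ₂ + cos φ₁ cos φ₂ cos Δλ,  σ = 1.4474 rad → d_gc = 4984.89 nmi
Rhumb line: Δψ = -0.4559, q = Δφ/Δψ = 0.8970, d_rh = R√(Δφ²+q²Δλ²) = 5108.41 nmi
Excess = 5108.41 − 4984.89 = 123.52 ≈ 124 nmi

124 nmi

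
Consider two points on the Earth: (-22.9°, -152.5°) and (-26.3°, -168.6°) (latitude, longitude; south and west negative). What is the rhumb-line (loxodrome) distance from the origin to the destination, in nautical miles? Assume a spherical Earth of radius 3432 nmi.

Δψ = ln[tan(π/4+φ₂/2)/tan(π/4+φ₁/2)] = -0.0653;  Δφ = -0.0593 rad,  Δλ = -0.2810 rad
q = Δφ/Δψ = 0.9090
d = R·√(Δφ² + q²Δλ²) = 3432·0.26224 = 900 nmi

900 nmi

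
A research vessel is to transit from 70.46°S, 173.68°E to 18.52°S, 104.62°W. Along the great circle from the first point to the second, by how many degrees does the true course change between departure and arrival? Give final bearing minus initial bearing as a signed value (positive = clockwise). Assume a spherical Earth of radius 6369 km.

At departure: θ₁ = atan2(sin Δλ cos φ₂, cos φ₁ sin φ₂ − sin φ₁ cos φ₂ cos Δλ) = 88.61°
At arrival: θ₂ = atan2(sin Δλ cos φ₁, −cos φ₂ sin φ₁ + sin φ₂ cos φ₁ cos Δλ) = 20.65°
Δθ = θ₂ − θ₁ = -68.0°

-68.0°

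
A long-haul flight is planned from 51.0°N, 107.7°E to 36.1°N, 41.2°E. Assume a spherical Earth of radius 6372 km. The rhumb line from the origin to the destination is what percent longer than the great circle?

2.9%

Great circle: σ = 0.8491 rad → d_gc = Rσ = 5410.5 km
Rhumb: Δφ = -0.2601, Δλ = -1.1606, Δψ = -0.3617, q = Δφ/Δψ = 0.7190 → d_rh = R√(Δφ²+q²Δλ²) = 5569.7 km
Excess = (5569.7 − 5410.5) / 5410.5 = 159.2 / 5410.5 = 2.94% ≈ 2.9%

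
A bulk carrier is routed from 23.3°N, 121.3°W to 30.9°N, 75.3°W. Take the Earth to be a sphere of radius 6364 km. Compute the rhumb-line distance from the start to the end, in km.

4621 km

Δψ = ln[tan(π/4+φ₂/2)/tan(π/4+φ₁/2)] = +0.1492;  Δφ = +0.1326 rad,  Δλ = +0.8029 rad
q = Δφ/Δψ = 0.8892
d = R·√(Δφ² + q²Δλ²) = 6364·0.72613 = 4621 km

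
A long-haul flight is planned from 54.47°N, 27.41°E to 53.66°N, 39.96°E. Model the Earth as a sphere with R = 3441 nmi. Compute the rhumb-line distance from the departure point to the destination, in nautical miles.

445 nmi

Rhumb course C = atan2(Δλ, Δψ) with Δψ = ln[tan(π/4+φ₂/2)/tan(π/4+φ₁/2)] = -0.0241, Δλ = +0.2190 → C = 96.28°
d = R·|Δφ| / |cos C| = 3441·0.01414 / 0.10932 = 445 nmi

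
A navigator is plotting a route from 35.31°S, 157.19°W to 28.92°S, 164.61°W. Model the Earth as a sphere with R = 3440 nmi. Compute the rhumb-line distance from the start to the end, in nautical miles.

538 nmi

Rhumb course C = atan2(Δλ, Δψ) with Δψ = ln[tan(π/4+φ₂/2)/tan(π/4+φ₁/2)] = +0.1318, Δλ = -0.1295 → C = 315.50°
d = R·|Δφ| / |cos C| = 3440·0.11153 / 0.71329 = 538 nmi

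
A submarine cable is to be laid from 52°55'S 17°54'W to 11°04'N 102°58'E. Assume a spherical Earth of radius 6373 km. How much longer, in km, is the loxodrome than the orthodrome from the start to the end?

633 km

Great circle: cos σ = sin φ₁ sin φ₂ + cos φ₁ cos φ₂ cos Δλ,  σ = 2.0451 rad → d_gc = 13033.5 km
Rhumb line: Δψ = +1.2868, q = Δφ/Δψ = 0.8678, d_rh = R√(Δφ²+q²Δλ²) = 13666.5 km
Excess = 13666.5 − 13033.5 = 633.0 ≈ 633 km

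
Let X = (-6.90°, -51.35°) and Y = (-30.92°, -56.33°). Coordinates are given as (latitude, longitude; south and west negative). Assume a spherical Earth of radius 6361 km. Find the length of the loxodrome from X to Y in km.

2717 km

Δψ = ln[tan(π/4+φ₂/2)/tan(π/4+φ₁/2)] = -0.4472;  Δφ = -0.4192 rad,  Δλ = -0.0869 rad
q = Δφ/Δψ = 0.9374
d = R·√(Δφ² + q²Δλ²) = 6361·0.42707 = 2717 km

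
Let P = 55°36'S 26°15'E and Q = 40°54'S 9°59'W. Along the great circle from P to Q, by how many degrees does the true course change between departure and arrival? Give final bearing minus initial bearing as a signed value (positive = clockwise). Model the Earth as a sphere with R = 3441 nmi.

+27.7°

At departure: θ₁ = atan2(sin Δλ cos φ₂, cos φ₁ sin φ₂ − sin φ₁ cos φ₂ cos Δλ) = 286.60°
At arrival: θ₂ = atan2(sin Δλ cos φ₁, −cos φ₂ sin φ₁ + sin φ₂ cos φ₁ cos Δλ) = 314.25°
Δθ = θ₂ − θ₁ = +27.7°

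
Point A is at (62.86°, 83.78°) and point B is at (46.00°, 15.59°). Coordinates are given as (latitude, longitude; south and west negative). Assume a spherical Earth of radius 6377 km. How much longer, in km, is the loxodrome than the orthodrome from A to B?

Great circle: cos σ = sin φ₁ sin φ₂ + cos φ₁ cos φ₂ cos Δλ,  σ = 0.7108 rad → d_gc = 4532.511 km
Rhumb line: Δψ = -0.5151, q = Δφ/Δψ = 0.5712, d_rh = R√(Δφ²+q²Δλ²) = 4724.014 km
Excess = 4724.014 − 4532.511 = 191.503 ≈ 192 km

192 km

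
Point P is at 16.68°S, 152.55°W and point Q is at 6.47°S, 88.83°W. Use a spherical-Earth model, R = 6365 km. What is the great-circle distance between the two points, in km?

cos σ = sin φ₁ sin φ₂ + cos φ₁ cos φ₂ cos Δλ
      = sin(-16.68°)sin(-6.47°) + cos(-16.68°)cos(-6.47°)cos(63.72°) = 0.4538
σ = 63.014° → d = Rσ = 6365·1.09981 = 7000 km

7000 km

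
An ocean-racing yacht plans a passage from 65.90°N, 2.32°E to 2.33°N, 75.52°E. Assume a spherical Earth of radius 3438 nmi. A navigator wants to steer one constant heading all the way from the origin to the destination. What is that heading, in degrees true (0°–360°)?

139.6°

Δψ = ln[tan(π/4+φ₂/2)/tan(π/4+φ₁/2)] = -1.5036
Δλ = +1.2776 rad (taken the short way round)
course = atan2(Δλ, Δψ) = 139.65°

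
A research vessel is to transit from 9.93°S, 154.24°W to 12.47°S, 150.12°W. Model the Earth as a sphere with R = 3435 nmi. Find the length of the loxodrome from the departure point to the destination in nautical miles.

286 nmi

Δψ = ln[tan(π/4+φ₂/2)/tan(π/4+φ₁/2)] = -0.0452;  Δφ = -0.0443 rad,  Δλ = +0.0719 rad
q = Δφ/Δψ = 0.9809
d = R·√(Δφ² + q²Δλ²) = 3435·0.08331 = 286 nmi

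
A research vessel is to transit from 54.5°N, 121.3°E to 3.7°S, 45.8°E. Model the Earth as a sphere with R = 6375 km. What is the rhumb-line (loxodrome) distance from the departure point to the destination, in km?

Δψ = ln[tan(π/4+φ₂/2)/tan(π/4+φ₁/2)] = -1.2037;  Δφ = -1.0158 rad,  Δλ = -1.3177 rad
q = Δφ/Δψ = 0.8439
d = R·√(Δφ² + q²Δλ²) = 6375·1.50608 = 9601 km

9601 km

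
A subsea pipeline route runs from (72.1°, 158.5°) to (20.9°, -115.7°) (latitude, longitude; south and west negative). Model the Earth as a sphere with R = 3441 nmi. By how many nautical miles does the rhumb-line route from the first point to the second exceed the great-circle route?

Great circle: cos σ = sin φ₁ sin φ₂ + cos φ₁ cos φ₂ cos Δλ,  σ = 1.2020 rad → d_gc = 4136.1 nmi
Rhumb line: Δψ = -1.4753, q = Δφ/Δψ = 0.6057, d_rh = R√(Δφ²+q²Δλ²) = 4381.5 nmi
Excess = 4381.5 − 4136.1 = 245.4 ≈ 245 nmi

245 nmi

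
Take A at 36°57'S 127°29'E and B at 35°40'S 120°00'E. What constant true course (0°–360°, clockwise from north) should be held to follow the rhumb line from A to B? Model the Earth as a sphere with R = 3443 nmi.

282.0°

Meridional parts: M(φ₁)=-0.6949, M(φ₂)=-0.6671 → ΔM = +0.0278;  Δλ = -0.1306 rad
tan C = Δλ / ΔM = -4.6988 → C = 282.01°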